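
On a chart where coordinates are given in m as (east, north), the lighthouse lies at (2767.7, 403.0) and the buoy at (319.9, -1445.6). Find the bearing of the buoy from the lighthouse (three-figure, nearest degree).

Δeast = 319.9 − 2767.7 = -2447.80; Δnorth = -1445.6 − 403.0 = -1848.60.
Bearing = atan2(Δeast, Δnorth) mod 360° = 232.94° ≈ 233°.

233°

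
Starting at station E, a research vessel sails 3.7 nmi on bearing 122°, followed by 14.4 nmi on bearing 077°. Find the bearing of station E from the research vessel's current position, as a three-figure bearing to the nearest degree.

266°

Leg 1 (122°, 3.7 nmi): east 3.7 sin 122° = 3.14, north 3.7 cos 122° = -1.96
Leg 2 (077°, 14.4 nmi): east 14.4 sin 77° = 14.03, north 14.4 cos 77° = 3.24
Net displacement: 17.17 east, 1.28 north. Direction back to start is (-17.17, -1.28): bearing = atan2(-17.17, -1.28) mod 360° = 265.74° ≈ 266°.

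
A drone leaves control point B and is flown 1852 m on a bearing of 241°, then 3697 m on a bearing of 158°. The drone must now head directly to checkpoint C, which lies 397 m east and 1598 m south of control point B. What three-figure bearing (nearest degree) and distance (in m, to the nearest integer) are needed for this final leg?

Leg 1 (241°, 1852 m): east 1852 sin 241° = -1619.80, north 1852 cos 241° = -897.87
Leg 2 (158°, 3697 m): east 3697 sin 158° = 1384.92, north 3697 cos 158° = -3427.80
Current position: (-234.88, -4325.67). Target: (397, -1598). Remaining: Δeast = 631.88, Δnorth = 2727.67.
Bearing = atan2(631.88, 2727.67) mod 360° = 13.04°; distance = √((631.88)² + (2727.67)²) = 2799.898 m.

013°, 2800 m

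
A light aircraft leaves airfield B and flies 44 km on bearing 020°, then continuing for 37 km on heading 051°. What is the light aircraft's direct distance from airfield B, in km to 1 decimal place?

78.1 km

Leg 1 (020°, 44 km): east 44 sin 20° = 15.05, north 44 cos 20° = 41.35
Leg 2 (051°, 37 km): east 37 sin 51° = 28.75, north 37 cos 51° = 23.28
Net: 43.80 east, 64.63 north. Distance = √((43.80)² + (64.63)²) = 78.076 km.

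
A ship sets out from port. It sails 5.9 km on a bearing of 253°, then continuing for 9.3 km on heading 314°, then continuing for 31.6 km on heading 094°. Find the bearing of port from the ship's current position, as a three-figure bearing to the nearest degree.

262°

Leg 1 (253°, 5.9 km): east 5.9 sin 253° = -5.64, north 5.9 cos 253° = -1.72
Leg 2 (314°, 9.3 km): east 9.3 sin 314° = -6.69, north 9.3 cos 314° = 6.46
Leg 3 (094°, 31.6 km): east 31.6 sin 94° = 31.52, north 31.6 cos 94° = -2.20
Net displacement: 19.19 east, 2.53 north. Direction back to start is (-19.19, -2.53): bearing = atan2(-19.19, -2.53) mod 360° = 262.49° ≈ 262°.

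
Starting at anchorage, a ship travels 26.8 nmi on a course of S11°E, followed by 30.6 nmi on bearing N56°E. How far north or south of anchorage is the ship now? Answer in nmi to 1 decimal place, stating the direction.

Leg 1 (S11°E, 26.8 nmi): east 26.8 sin 169° = 5.11, north 26.8 cos 169° = -26.31
Leg 2 (N56°E, 30.6 nmi): east 30.6 sin 56° = 25.37, north 30.6 cos 56° = 17.11
Net north component: -9.20 nmi.

9.2 nmi south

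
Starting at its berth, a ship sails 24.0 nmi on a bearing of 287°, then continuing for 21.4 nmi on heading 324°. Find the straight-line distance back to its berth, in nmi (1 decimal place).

Leg 1 (287°, 24.0 nmi): east 24.0 sin 287° = -22.95, north 24.0 cos 287° = 7.02
Leg 2 (324°, 21.4 nmi): east 21.4 sin 324° = -12.58, north 21.4 cos 324° = 17.31
Net: -35.53 east, 24.33 north. Distance = √((-35.53)² + (24.33)²) = 43.062 nmi.

43.1 nmi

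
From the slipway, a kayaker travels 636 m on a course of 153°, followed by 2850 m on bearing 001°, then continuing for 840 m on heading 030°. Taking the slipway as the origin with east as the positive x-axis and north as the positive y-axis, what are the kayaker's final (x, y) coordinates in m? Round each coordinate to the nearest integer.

Leg 1 (153°, 636 m): east 636 sin 153° = 288.74, north 636 cos 153° = -566.68
Leg 2 (001°, 2850 m): east 2850 sin 1° = 49.74, north 2850 cos 1° = 2849.57
Leg 3 (030°, 840 m): east 840 sin 30° = 420.00, north 840 cos 30° = 727.46
Summing: 758.48 m east, 3010.35 m north → (758, 3010).

(758, 3010)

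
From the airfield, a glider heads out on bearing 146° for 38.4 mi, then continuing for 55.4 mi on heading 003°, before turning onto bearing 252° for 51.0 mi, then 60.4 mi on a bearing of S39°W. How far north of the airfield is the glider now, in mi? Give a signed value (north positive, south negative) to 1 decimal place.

-39.2 mi

Leg 1 (146°, 38.4 mi): east 38.4 sin 146° = 21.47, north 38.4 cos 146° = -31.84
Leg 2 (003°, 55.4 mi): east 55.4 sin 3° = 2.90, north 55.4 cos 3° = 55.32
Leg 3 (252°, 51.0 mi): east 51.0 sin 252° = -48.50, north 51.0 cos 252° = -15.76
Leg 4 (S39°W, 60.4 mi): east 60.4 sin 219° = -38.01, north 60.4 cos 219° = -46.94
Net north component: -39.21 mi.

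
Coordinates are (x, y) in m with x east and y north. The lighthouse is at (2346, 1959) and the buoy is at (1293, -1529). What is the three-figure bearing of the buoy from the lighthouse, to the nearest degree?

Δeast = 1293 − 2346 = -1053.00; Δnorth = -1529 − 1959 = -3488.00.
Bearing = atan2(Δeast, Δnorth) mod 360° = 196.80° ≈ 197°.

197°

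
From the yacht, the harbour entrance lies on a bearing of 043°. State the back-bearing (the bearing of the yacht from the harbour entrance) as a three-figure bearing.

223°

Back-bearing = 043° + 180° = 223°.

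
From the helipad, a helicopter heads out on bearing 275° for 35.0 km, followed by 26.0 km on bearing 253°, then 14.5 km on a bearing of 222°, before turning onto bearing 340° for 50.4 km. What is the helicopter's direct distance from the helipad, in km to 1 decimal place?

Leg 1 (275°, 35.0 km): east 35.0 sin 275° = -34.87, north 35.0 cos 275° = 3.05
Leg 2 (253°, 26.0 km): east 26.0 sin 253° = -24.86, north 26.0 cos 253° = -7.60
Leg 3 (222°, 14.5 km): east 14.5 sin 222° = -9.70, north 14.5 cos 222° = -10.78
Leg 4 (340°, 50.4 km): east 50.4 sin 340° = -17.24, north 50.4 cos 340° = 47.36
Net: -86.67 east, 32.03 north. Distance = √((-86.67)² + (32.03)²) = 92.401 km.

92.4 km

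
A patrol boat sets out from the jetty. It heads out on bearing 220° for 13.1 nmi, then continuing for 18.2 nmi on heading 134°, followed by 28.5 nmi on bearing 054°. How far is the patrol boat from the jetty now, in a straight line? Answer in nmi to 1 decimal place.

28.4 nmi

Leg 1 (220°, 13.1 nmi): east 13.1 sin 220° = -8.42, north 13.1 cos 220° = -10.04
Leg 2 (134°, 18.2 nmi): east 18.2 sin 134° = 13.09, north 18.2 cos 134° = -12.64
Leg 3 (054°, 28.5 nmi): east 28.5 sin 54° = 23.06, north 28.5 cos 54° = 16.75
Net: 27.73 east, -5.93 north. Distance = √((27.73)² + (-5.93)²) = 28.355 nmi.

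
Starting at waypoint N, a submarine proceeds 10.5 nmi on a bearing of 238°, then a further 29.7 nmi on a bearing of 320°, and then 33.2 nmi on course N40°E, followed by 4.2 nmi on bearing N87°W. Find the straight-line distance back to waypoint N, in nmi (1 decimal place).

Leg 1 (238°, 10.5 nmi): east 10.5 sin 238° = -8.90, north 10.5 cos 238° = -5.56
Leg 2 (320°, 29.7 nmi): east 29.7 sin 320° = -19.09, north 29.7 cos 320° = 22.75
Leg 3 (N40°E, 33.2 nmi): east 33.2 sin 40° = 21.34, north 33.2 cos 40° = 25.43
Leg 4 (N87°W, 4.2 nmi): east 4.2 sin 273° = -4.19, north 4.2 cos 273° = 0.22
Net: -10.85 east, 42.84 north. Distance = √((-10.85)² + (42.84)²) = 44.192 nmi.

44.2 nmi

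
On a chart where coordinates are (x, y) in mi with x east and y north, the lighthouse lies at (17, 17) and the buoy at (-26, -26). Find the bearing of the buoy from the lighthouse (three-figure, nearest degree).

Δeast = -26 − 17 = -43.00; Δnorth = -26 − 17 = -43.00.
Bearing = atan2(Δeast, Δnorth) mod 360° = 225.00° ≈ 225°.

225°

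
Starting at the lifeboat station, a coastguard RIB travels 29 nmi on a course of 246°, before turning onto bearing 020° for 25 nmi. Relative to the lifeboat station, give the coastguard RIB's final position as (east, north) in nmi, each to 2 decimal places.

Leg 1 (246°, 29 nmi): east 29 sin 246° = -26.49, north 29 cos 246° = -11.80
Leg 2 (020°, 25 nmi): east 25 sin 20° = 8.55, north 25 cos 20° = 23.49
Summing: -17.94 nmi east, 11.70 nmi north → (-17.94, 11.70).

(-17.94, 11.70)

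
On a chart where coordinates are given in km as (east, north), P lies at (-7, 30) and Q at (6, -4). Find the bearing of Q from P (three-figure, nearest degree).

Δeast = 6 − -7 = 13.00; Δnorth = -4 − 30 = -34.00.
Bearing = atan2(Δeast, Δnorth) mod 360° = 159.08° ≈ 159°.

159°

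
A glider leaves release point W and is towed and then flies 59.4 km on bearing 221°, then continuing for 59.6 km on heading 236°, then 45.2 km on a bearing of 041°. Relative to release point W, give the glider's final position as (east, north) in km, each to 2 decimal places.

Leg 1 (221°, 59.4 km): east 59.4 sin 221° = -38.97, north 59.4 cos 221° = -44.83
Leg 2 (236°, 59.6 km): east 59.6 sin 236° = -49.41, north 59.6 cos 236° = -33.33
Leg 3 (041°, 45.2 km): east 45.2 sin 41° = 29.65, north 45.2 cos 41° = 34.11
Summing: -58.73 km east, -44.04 km north → (-58.73, -44.04).

(-58.73, -44.04)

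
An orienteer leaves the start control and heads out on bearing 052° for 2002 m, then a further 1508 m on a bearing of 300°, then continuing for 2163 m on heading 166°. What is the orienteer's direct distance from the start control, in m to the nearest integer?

803 m

Leg 1 (052°, 2002 m): east 2002 sin 52° = 1577.60, north 2002 cos 52° = 1232.55
Leg 2 (300°, 1508 m): east 1508 sin 300° = -1305.97, north 1508 cos 300° = 754.00
Leg 3 (166°, 2163 m): east 2163 sin 166° = 523.28, north 2163 cos 166° = -2098.75
Net: 794.91 east, -112.20 north. Distance = √((794.91)² + (-112.20)²) = 802.787 m.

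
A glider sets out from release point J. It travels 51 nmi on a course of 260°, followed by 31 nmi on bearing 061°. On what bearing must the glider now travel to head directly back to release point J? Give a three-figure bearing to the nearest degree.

105°

Leg 1 (260°, 51 nmi): east 51 sin 260° = -50.23, north 51 cos 260° = -8.86
Leg 2 (061°, 31 nmi): east 31 sin 61° = 27.11, north 31 cos 61° = 15.03
Net displacement: -23.11 east, 6.17 north. Direction back to start is (23.11, -6.17): bearing = atan2(23.11, -6.17) mod 360° = 104.95° ≈ 105°.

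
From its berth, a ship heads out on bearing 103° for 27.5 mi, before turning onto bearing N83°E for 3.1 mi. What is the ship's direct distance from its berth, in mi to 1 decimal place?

Leg 1 (103°, 27.5 mi): east 27.5 sin 103° = 26.80, north 27.5 cos 103° = -6.19
Leg 2 (N83°E, 3.1 mi): east 3.1 sin 83° = 3.08, north 3.1 cos 83° = 0.38
Net: 29.87 east, -5.81 north. Distance = √((29.87)² + (-5.81)²) = 30.432 mi.

30.4 mi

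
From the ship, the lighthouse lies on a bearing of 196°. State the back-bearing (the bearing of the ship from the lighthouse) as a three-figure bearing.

016°

Back-bearing = 196° − 180° = 016°.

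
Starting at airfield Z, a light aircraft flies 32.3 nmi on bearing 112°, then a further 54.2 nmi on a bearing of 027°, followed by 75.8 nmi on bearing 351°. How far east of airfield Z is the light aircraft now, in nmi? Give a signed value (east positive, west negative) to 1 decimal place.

Leg 1 (112°, 32.3 nmi): east 32.3 sin 112° = 29.95, north 32.3 cos 112° = -12.10
Leg 2 (027°, 54.2 nmi): east 54.2 sin 27° = 24.61, north 54.2 cos 27° = 48.29
Leg 3 (351°, 75.8 nmi): east 75.8 sin 351° = -11.86, north 75.8 cos 351° = 74.87
Net east component: 42.70 nmi.

42.7 nmi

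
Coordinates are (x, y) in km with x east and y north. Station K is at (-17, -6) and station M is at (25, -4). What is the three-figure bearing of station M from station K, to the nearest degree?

087°

Δeast = 25 − -17 = 42.00; Δnorth = -4 − -6 = 2.00.
Bearing = atan2(Δeast, Δnorth) mod 360° = 87.27° ≈ 087°.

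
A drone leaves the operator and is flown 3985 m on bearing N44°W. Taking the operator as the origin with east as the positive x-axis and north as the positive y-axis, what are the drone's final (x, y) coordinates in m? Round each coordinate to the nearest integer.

(-2768, 2867)

Leg 1 (N44°W, 3985 m): east 3985 sin 316° = -2768.21, north 3985 cos 316° = 2866.57
Summing: -2768.21 m east, 2866.57 m north → (-2768, 2867).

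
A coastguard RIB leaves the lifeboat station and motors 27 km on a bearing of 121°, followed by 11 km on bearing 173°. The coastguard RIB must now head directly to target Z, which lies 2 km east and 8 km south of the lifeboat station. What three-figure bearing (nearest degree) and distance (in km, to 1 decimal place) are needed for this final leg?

307°, 28.1 km

Leg 1 (121°, 27 km): east 27 sin 121° = 23.14, north 27 cos 121° = -13.91
Leg 2 (173°, 11 km): east 11 sin 173° = 1.34, north 11 cos 173° = -10.92
Current position: (24.48, -24.82). Target: (2, -8). Remaining: Δeast = -22.48, Δnorth = 16.82.
Bearing = atan2(-22.48, 16.82) mod 360° = 306.81°; distance = √((-22.48)² + (16.82)²) = 28.082 km.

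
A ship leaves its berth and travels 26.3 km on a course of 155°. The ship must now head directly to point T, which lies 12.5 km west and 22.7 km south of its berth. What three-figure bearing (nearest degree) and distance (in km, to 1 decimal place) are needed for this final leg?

273°, 23.6 km

Leg 1 (155°, 26.3 km): east 26.3 sin 155° = 11.11, north 26.3 cos 155° = -23.84
Current position: (11.11, -23.84). Target: (-12.5, -22.7). Remaining: Δeast = -23.61, Δnorth = 1.14.
Bearing = atan2(-23.61, 1.14) mod 360° = 272.75°; distance = √((-23.61)² + (1.14)²) = 23.642 km.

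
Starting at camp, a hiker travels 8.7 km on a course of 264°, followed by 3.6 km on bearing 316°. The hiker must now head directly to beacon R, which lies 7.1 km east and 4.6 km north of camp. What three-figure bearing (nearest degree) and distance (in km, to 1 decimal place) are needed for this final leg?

081°, 18.5 km

Leg 1 (264°, 8.7 km): east 8.7 sin 264° = -8.65, north 8.7 cos 264° = -0.91
Leg 2 (316°, 3.6 km): east 3.6 sin 316° = -2.50, north 3.6 cos 316° = 2.59
Current position: (-11.15, 1.68). Target: (7.1, 4.6). Remaining: Δeast = 18.25, Δnorth = 2.92.
Bearing = atan2(18.25, 2.92) mod 360° = 80.91°; distance = √((18.25)² + (2.92)²) = 18.485 km.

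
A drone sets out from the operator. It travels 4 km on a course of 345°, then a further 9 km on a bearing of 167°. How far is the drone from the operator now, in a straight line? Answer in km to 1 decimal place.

Leg 1 (345°, 4 km): east 4 sin 345° = -1.04, north 4 cos 345° = 3.86
Leg 2 (167°, 9 km): east 9 sin 167° = 2.02, north 9 cos 167° = -8.77
Net: 0.99 east, -4.91 north. Distance = √((0.99)² + (-4.91)²) = 5.004 km.

5.0 km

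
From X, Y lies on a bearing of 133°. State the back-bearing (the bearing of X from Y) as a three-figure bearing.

Back-bearing = 133° + 180° = 313°.

313°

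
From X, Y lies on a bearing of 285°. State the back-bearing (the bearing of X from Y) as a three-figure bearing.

Back-bearing = 285° − 180° = 105°.

105°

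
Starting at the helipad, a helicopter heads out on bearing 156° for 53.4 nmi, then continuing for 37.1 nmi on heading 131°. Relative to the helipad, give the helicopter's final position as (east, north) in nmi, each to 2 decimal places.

Leg 1 (156°, 53.4 nmi): east 53.4 sin 156° = 21.72, north 53.4 cos 156° = -48.78
Leg 2 (131°, 37.1 nmi): east 37.1 sin 131° = 28.00, north 37.1 cos 131° = -24.34
Summing: 49.72 nmi east, -73.12 nmi north → (49.72, -73.12).

(49.72, -73.12)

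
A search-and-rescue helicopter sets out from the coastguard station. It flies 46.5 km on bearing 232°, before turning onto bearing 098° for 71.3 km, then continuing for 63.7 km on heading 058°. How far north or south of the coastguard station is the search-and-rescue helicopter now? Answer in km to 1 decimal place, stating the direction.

Leg 1 (232°, 46.5 km): east 46.5 sin 232° = -36.64, north 46.5 cos 232° = -28.63
Leg 2 (098°, 71.3 km): east 71.3 sin 98° = 70.61, north 71.3 cos 98° = -9.92
Leg 3 (058°, 63.7 km): east 63.7 sin 58° = 54.02, north 63.7 cos 58° = 33.76
Net north component: -4.80 km.

4.8 km south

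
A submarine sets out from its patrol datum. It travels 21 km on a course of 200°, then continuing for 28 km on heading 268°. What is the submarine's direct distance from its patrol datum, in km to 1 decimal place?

Leg 1 (200°, 21 km): east 21 sin 200° = -7.18, north 21 cos 200° = -19.73
Leg 2 (268°, 28 km): east 28 sin 268° = -27.98, north 28 cos 268° = -0.98
Net: -35.17 east, -20.71 north. Distance = √((-35.17)² + (-20.71)²) = 40.811 km.

40.8 km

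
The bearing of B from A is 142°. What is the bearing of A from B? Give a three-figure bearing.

322°

Back-bearing = 142° + 180° = 322°.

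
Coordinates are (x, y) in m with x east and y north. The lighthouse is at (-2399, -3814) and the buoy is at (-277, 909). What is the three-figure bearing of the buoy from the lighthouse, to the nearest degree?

Δeast = -277 − -2399 = 2122.00; Δnorth = 909 − -3814 = 4723.00.
Bearing = atan2(Δeast, Δnorth) mod 360° = 24.19° ≈ 024°.

024°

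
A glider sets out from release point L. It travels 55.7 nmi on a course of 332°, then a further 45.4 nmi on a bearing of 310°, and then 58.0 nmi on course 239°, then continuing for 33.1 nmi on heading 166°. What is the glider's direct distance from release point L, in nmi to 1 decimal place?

103.9 nmi

Leg 1 (332°, 55.7 nmi): east 55.7 sin 332° = -26.15, north 55.7 cos 332° = 49.18
Leg 2 (310°, 45.4 nmi): east 45.4 sin 310° = -34.78, north 45.4 cos 310° = 29.18
Leg 3 (239°, 58.0 nmi): east 58.0 sin 239° = -49.72, north 58.0 cos 239° = -29.87
Leg 4 (166°, 33.1 nmi): east 33.1 sin 166° = 8.01, north 33.1 cos 166° = -32.12
Net: -102.64 east, 16.37 north. Distance = √((-102.64)² + (16.37)²) = 103.934 nmi.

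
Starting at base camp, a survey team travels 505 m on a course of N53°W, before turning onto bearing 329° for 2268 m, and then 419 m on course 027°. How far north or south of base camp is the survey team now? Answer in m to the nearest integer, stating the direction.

2621 m north

Leg 1 (N53°W, 505 m): east 505 sin 307° = -403.31, north 505 cos 307° = 303.92
Leg 2 (329°, 2268 m): east 2268 sin 329° = -1168.11, north 2268 cos 329° = 1944.06
Leg 3 (027°, 419 m): east 419 sin 27° = 190.22, north 419 cos 27° = 373.33
Net north component: 2621.30 m.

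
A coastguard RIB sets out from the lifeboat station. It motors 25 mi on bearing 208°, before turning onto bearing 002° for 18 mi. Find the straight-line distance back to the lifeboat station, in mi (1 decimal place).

11.8 mi

Leg 1 (208°, 25 mi): east 25 sin 208° = -11.74, north 25 cos 208° = -22.07
Leg 2 (002°, 18 mi): east 18 sin 2° = 0.63, north 18 cos 2° = 17.99
Net: -11.11 east, -4.08 north. Distance = √((-11.11)² + (-4.08)²) = 11.836 mi.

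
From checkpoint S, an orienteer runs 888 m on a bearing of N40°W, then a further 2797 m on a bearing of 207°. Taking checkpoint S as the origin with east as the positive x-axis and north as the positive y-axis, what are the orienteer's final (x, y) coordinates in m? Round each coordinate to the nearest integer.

(-1841, -1812)

Leg 1 (N40°W, 888 m): east 888 sin 320° = -570.80, north 888 cos 320° = 680.25
Leg 2 (207°, 2797 m): east 2797 sin 207° = -1269.81, north 2797 cos 207° = -2492.15
Summing: -1840.61 m east, -1811.90 m north → (-1841, -1812).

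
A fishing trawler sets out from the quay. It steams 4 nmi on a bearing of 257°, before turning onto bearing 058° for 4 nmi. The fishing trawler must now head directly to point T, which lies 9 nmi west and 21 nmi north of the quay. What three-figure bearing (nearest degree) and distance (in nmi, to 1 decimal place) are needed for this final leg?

337°, 21.5 nmi

Leg 1 (257°, 4 nmi): east 4 sin 257° = -3.90, north 4 cos 257° = -0.90
Leg 2 (058°, 4 nmi): east 4 sin 58° = 3.39, north 4 cos 58° = 2.12
Current position: (-0.51, 1.22). Target: (-9, 21). Remaining: Δeast = -8.49, Δnorth = 19.78.
Bearing = atan2(-8.49, 19.78) mod 360° = 336.76°; distance = √((-8.49)² + (19.78)²) = 21.527 nmi.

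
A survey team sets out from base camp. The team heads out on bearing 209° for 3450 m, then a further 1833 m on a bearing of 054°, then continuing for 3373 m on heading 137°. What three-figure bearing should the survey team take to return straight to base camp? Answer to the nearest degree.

334°

Leg 1 (209°, 3450 m): east 3450 sin 209° = -1672.59, north 3450 cos 209° = -3017.44
Leg 2 (054°, 1833 m): east 1833 sin 54° = 1482.93, north 1833 cos 54° = 1077.41
Leg 3 (137°, 3373 m): east 3373 sin 137° = 2300.38, north 3373 cos 137° = -2466.86
Net displacement: 2110.72 east, -4406.88 north. Direction back to start is (-2110.72, 4406.88): bearing = atan2(-2110.72, 4406.88) mod 360° = 334.41° ≈ 334°.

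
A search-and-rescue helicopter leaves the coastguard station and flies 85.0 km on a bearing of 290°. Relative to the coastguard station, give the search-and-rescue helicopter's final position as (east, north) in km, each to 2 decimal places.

Leg 1 (290°, 85.0 km): east 85.0 sin 290° = -79.87, north 85.0 cos 290° = 29.07
Summing: -79.87 km east, 29.07 km north → (-79.87, 29.07).

(-79.87, 29.07)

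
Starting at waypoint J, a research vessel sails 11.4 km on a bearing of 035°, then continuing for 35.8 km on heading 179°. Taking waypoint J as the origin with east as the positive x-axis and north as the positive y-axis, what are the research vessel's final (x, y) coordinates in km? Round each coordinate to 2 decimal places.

Leg 1 (035°, 11.4 km): east 11.4 sin 35° = 6.54, north 11.4 cos 35° = 9.34
Leg 2 (179°, 35.8 km): east 35.8 sin 179° = 0.62, north 35.8 cos 179° = -35.79
Summing: 7.16 km east, -26.46 km north → (7.16, -26.46).

(7.16, -26.46)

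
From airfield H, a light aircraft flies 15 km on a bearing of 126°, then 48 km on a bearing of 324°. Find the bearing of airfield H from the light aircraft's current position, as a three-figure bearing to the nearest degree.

Leg 1 (126°, 15 km): east 15 sin 126° = 12.14, north 15 cos 126° = -8.82
Leg 2 (324°, 48 km): east 48 sin 324° = -28.21, north 48 cos 324° = 38.83
Net displacement: -16.08 east, 30.02 north. Direction back to start is (16.08, -30.02): bearing = atan2(16.08, -30.02) mod 360° = 151.82° ≈ 152°.

152°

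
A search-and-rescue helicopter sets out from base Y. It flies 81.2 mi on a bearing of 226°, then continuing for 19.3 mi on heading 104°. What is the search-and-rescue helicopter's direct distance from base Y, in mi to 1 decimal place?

Leg 1 (226°, 81.2 mi): east 81.2 sin 226° = -58.41, north 81.2 cos 226° = -56.41
Leg 2 (104°, 19.3 mi): east 19.3 sin 104° = 18.73, north 19.3 cos 104° = -4.67
Net: -39.68 east, -61.08 north. Distance = √((-39.68)² + (-61.08)²) = 72.835 mi.

72.8 mi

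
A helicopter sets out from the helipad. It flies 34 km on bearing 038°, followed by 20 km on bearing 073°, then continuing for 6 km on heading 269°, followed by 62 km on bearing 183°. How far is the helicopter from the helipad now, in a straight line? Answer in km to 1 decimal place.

42.6 km

Leg 1 (038°, 34 km): east 34 sin 38° = 20.93, north 34 cos 38° = 26.79
Leg 2 (073°, 20 km): east 20 sin 73° = 19.13, north 20 cos 73° = 5.85
Leg 3 (269°, 6 km): east 6 sin 269° = -6.00, north 6 cos 269° = -0.10
Leg 4 (183°, 62 km): east 62 sin 183° = -3.24, north 62 cos 183° = -61.92
Net: 30.81 east, -29.38 north. Distance = √((30.81)² + (-29.38)²) = 42.576 km.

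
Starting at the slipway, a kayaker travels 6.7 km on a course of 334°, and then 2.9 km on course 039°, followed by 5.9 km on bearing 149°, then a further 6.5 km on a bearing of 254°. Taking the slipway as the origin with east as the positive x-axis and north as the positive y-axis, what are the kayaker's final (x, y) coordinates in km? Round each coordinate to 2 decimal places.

Leg 1 (334°, 6.7 km): east 6.7 sin 334° = -2.94, north 6.7 cos 334° = 6.02
Leg 2 (039°, 2.9 km): east 2.9 sin 39° = 1.83, north 2.9 cos 39° = 2.25
Leg 3 (149°, 5.9 km): east 5.9 sin 149° = 3.04, north 5.9 cos 149° = -5.06
Leg 4 (254°, 6.5 km): east 6.5 sin 254° = -6.25, north 6.5 cos 254° = -1.79
Summing: -4.32 km east, 1.43 km north → (-4.32, 1.43).

(-4.32, 1.43)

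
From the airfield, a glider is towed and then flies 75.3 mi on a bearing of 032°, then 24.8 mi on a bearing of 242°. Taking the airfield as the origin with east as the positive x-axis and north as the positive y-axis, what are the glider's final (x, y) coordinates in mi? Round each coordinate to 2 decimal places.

Leg 1 (032°, 75.3 mi): east 75.3 sin 32° = 39.90, north 75.3 cos 32° = 63.86
Leg 2 (242°, 24.8 mi): east 24.8 sin 242° = -21.90, north 24.8 cos 242° = -11.64
Summing: 18.01 mi east, 52.22 mi north → (18.01, 52.22).

(18.01, 52.22)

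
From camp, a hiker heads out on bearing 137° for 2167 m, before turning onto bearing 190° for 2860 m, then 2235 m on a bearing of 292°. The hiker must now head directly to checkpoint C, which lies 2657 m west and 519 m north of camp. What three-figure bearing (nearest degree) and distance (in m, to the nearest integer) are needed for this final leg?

Leg 1 (137°, 2167 m): east 2167 sin 137° = 1477.89, north 2167 cos 137° = -1584.84
Leg 2 (190°, 2860 m): east 2860 sin 190° = -496.63, north 2860 cos 190° = -2816.55
Leg 3 (292°, 2235 m): east 2235 sin 292° = -2072.26, north 2235 cos 292° = 837.25
Current position: (-1091.00, -3564.15). Target: (-2657, 519). Remaining: Δeast = -1566.00, Δnorth = 4083.15.
Bearing = atan2(-1566.00, 4083.15) mod 360° = 339.02°; distance = √((-1566.00)² + (4083.15)²) = 4373.152 m.

339°, 4373 m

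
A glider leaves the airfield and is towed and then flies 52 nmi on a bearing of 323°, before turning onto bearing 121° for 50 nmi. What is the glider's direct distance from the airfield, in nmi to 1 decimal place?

Leg 1 (323°, 52 nmi): east 52 sin 323° = -31.29, north 52 cos 323° = 41.53
Leg 2 (121°, 50 nmi): east 50 sin 121° = 42.86, north 50 cos 121° = -25.75
Net: 11.56 east, 15.78 north. Distance = √((11.56)² + (15.78)²) = 19.561 nmi.

19.6 nmi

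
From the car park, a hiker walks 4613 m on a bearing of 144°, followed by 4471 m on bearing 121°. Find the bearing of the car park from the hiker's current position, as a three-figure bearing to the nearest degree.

Leg 1 (144°, 4613 m): east 4613 sin 144° = 2711.45, north 4613 cos 144° = -3732.00
Leg 2 (121°, 4471 m): east 4471 sin 121° = 3832.40, north 4471 cos 121° = -2302.74
Net displacement: 6543.85 east, -6034.73 north. Direction back to start is (-6543.85, 6034.73): bearing = atan2(-6543.85, 6034.73) mod 360° = 312.68° ≈ 313°.

313°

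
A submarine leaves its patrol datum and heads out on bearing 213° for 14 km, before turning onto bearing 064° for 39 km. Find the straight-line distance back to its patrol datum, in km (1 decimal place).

Leg 1 (213°, 14 km): east 14 sin 213° = -7.62, north 14 cos 213° = -11.74
Leg 2 (064°, 39 km): east 39 sin 64° = 35.05, north 39 cos 64° = 17.10
Net: 27.43 east, 5.36 north. Distance = √((27.43)² + (5.36)²) = 27.946 km.

27.9 km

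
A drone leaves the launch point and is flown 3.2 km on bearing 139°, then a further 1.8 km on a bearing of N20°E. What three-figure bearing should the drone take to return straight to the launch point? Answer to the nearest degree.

285°

Leg 1 (139°, 3.2 km): east 3.2 sin 139° = 2.10, north 3.2 cos 139° = -2.42
Leg 2 (N20°E, 1.8 km): east 1.8 sin 20° = 0.62, north 1.8 cos 20° = 1.69
Net displacement: 2.72 east, -0.72 north. Direction back to start is (-2.72, 0.72): bearing = atan2(-2.72, 0.72) mod 360° = 284.92° ≈ 285°.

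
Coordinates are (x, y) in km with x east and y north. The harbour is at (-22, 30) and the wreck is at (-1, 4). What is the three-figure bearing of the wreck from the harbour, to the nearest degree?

Δeast = -1 − -22 = 21.00; Δnorth = 4 − 30 = -26.00.
Bearing = atan2(Δeast, Δnorth) mod 360° = 141.07° ≈ 141°.

141°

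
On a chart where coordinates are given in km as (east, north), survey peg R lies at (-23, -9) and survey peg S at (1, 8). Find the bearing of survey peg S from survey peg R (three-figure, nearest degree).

Δeast = 1 − -23 = 24.00; Δnorth = 8 − -9 = 17.00.
Bearing = atan2(Δeast, Δnorth) mod 360° = 54.69° ≈ 055°.

055°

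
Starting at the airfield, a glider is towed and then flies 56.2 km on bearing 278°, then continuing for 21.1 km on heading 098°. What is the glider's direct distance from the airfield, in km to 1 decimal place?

35.1 km

Leg 1 (278°, 56.2 km): east 56.2 sin 278° = -55.65, north 56.2 cos 278° = 7.82
Leg 2 (098°, 21.1 km): east 21.1 sin 98° = 20.89, north 21.1 cos 98° = -2.94
Net: -34.76 east, 4.88 north. Distance = √((-34.76)² + (4.88)²) = 35.100 km.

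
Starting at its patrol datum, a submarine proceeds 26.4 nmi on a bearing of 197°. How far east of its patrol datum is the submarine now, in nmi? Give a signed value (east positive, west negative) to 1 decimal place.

Leg 1 (197°, 26.4 nmi): east 26.4 sin 197° = -7.72, north 26.4 cos 197° = -25.25
Net east component: -7.72 nmi.

-7.7 nmi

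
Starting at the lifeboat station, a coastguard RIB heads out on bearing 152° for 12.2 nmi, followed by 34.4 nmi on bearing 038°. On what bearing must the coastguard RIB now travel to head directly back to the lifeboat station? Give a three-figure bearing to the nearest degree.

Leg 1 (152°, 12.2 nmi): east 12.2 sin 152° = 5.73, north 12.2 cos 152° = -10.77
Leg 2 (038°, 34.4 nmi): east 34.4 sin 38° = 21.18, north 34.4 cos 38° = 27.11
Net displacement: 26.91 east, 16.34 north. Direction back to start is (-26.91, -16.34): bearing = atan2(-26.91, -16.34) mod 360° = 238.74° ≈ 239°.

239°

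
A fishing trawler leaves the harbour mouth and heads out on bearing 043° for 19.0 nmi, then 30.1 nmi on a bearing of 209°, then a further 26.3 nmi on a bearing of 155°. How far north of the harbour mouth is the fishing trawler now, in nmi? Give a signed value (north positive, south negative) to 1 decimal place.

Leg 1 (043°, 19.0 nmi): east 19.0 sin 43° = 12.96, north 19.0 cos 43° = 13.90
Leg 2 (209°, 30.1 nmi): east 30.1 sin 209° = -14.59, north 30.1 cos 209° = -26.33
Leg 3 (155°, 26.3 nmi): east 26.3 sin 155° = 11.11, north 26.3 cos 155° = -23.84
Net north component: -36.27 nmi.

-36.3 nmi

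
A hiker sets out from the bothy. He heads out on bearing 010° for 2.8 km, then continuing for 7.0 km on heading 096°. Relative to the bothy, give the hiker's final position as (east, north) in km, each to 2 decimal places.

Leg 1 (010°, 2.8 km): east 2.8 sin 10° = 0.49, north 2.8 cos 10° = 2.76
Leg 2 (096°, 7.0 km): east 7.0 sin 96° = 6.96, north 7.0 cos 96° = -0.73
Summing: 7.45 km east, 2.03 km north → (7.45, 2.03).

(7.45, 2.03)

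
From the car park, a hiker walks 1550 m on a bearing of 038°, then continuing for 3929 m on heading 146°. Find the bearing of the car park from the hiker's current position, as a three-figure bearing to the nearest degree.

Leg 1 (038°, 1550 m): east 1550 sin 38° = 954.28, north 1550 cos 38° = 1221.42
Leg 2 (146°, 3929 m): east 3929 sin 146° = 2197.07, north 3929 cos 146° = -3257.29
Net displacement: 3151.34 east, -2035.87 north. Direction back to start is (-3151.34, 2035.87): bearing = atan2(-3151.34, 2035.87) mod 360° = 302.86° ≈ 303°.

303°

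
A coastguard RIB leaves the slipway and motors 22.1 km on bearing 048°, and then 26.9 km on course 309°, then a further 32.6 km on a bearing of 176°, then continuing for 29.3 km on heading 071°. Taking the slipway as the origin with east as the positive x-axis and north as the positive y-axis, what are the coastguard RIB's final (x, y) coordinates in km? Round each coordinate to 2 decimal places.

Leg 1 (048°, 22.1 km): east 22.1 sin 48° = 16.42, north 22.1 cos 48° = 14.79
Leg 2 (309°, 26.9 km): east 26.9 sin 309° = -20.91, north 26.9 cos 309° = 16.93
Leg 3 (176°, 32.6 km): east 32.6 sin 176° = 2.27, north 32.6 cos 176° = -32.52
Leg 4 (071°, 29.3 km): east 29.3 sin 71° = 27.70, north 29.3 cos 71° = 9.54
Summing: 25.50 km east, 8.74 km north → (25.50, 8.74).

(25.50, 8.74)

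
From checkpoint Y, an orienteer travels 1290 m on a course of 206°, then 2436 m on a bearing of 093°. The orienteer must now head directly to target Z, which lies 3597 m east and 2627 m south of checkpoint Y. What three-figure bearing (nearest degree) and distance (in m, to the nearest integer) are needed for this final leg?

128°, 2188 m

Leg 1 (206°, 1290 m): east 1290 sin 206° = -565.50, north 1290 cos 206° = -1159.44
Leg 2 (093°, 2436 m): east 2436 sin 93° = 2432.66, north 2436 cos 93° = -127.49
Current position: (1867.16, -1286.93). Target: (3597, -2627). Remaining: Δeast = 1729.84, Δnorth = -1340.07.
Bearing = atan2(1729.84, -1340.07) mod 360° = 127.76°; distance = √((1729.84)² + (-1340.07)²) = 2188.175 m.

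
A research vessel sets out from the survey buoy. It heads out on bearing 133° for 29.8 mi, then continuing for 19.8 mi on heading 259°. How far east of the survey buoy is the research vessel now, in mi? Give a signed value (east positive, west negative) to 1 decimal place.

2.4 mi

Leg 1 (133°, 29.8 mi): east 29.8 sin 133° = 21.79, north 29.8 cos 133° = -20.32
Leg 2 (259°, 19.8 mi): east 19.8 sin 259° = -19.44, north 19.8 cos 259° = -3.78
Net east component: 2.36 mi.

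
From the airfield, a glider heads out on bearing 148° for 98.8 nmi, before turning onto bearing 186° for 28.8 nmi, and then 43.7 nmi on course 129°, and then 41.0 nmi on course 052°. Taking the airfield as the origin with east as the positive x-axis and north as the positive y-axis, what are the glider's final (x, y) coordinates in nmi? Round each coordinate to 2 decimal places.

(115.62, -114.69)

Leg 1 (148°, 98.8 nmi): east 98.8 sin 148° = 52.36, north 98.8 cos 148° = -83.79
Leg 2 (186°, 28.8 nmi): east 28.8 sin 186° = -3.01, north 28.8 cos 186° = -28.64
Leg 3 (129°, 43.7 nmi): east 43.7 sin 129° = 33.96, north 43.7 cos 129° = -27.50
Leg 4 (052°, 41.0 nmi): east 41.0 sin 52° = 32.31, north 41.0 cos 52° = 25.24
Summing: 115.62 nmi east, -114.69 nmi north → (115.62, -114.69).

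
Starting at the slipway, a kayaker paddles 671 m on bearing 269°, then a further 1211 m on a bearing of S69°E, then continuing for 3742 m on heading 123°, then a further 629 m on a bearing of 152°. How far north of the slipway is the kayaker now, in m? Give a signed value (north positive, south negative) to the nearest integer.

-3039 m

Leg 1 (269°, 671 m): east 671 sin 269° = -670.90, north 671 cos 269° = -11.71
Leg 2 (S69°E, 1211 m): east 1211 sin 111° = 1130.57, north 1211 cos 111° = -433.98
Leg 3 (123°, 3742 m): east 3742 sin 123° = 3138.31, north 3742 cos 123° = -2038.04
Leg 4 (152°, 629 m): east 629 sin 152° = 295.30, north 629 cos 152° = -555.37
Net north component: -3039.11 m.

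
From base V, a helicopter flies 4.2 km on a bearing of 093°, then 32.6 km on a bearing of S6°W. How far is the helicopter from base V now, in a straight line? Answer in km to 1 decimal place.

Leg 1 (093°, 4.2 km): east 4.2 sin 93° = 4.19, north 4.2 cos 93° = -0.22
Leg 2 (S6°W, 32.6 km): east 32.6 sin 186° = -3.41, north 32.6 cos 186° = -32.42
Net: 0.79 east, -32.64 north. Distance = √((0.79)² + (-32.64)²) = 32.651 km.

32.7 km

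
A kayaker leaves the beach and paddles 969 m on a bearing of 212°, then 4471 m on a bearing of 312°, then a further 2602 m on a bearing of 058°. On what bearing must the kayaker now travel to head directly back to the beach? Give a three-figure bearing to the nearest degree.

155°

Leg 1 (212°, 969 m): east 969 sin 212° = -513.49, north 969 cos 212° = -821.76
Leg 2 (312°, 4471 m): east 4471 sin 312° = -3322.60, north 4471 cos 312° = 2991.68
Leg 3 (058°, 2602 m): east 2602 sin 58° = 2206.62, north 2602 cos 58° = 1378.85
Net displacement: -1629.47 east, 3548.77 north. Direction back to start is (1629.47, -3548.77): bearing = atan2(1629.47, -3548.77) mod 360° = 155.34° ≈ 155°.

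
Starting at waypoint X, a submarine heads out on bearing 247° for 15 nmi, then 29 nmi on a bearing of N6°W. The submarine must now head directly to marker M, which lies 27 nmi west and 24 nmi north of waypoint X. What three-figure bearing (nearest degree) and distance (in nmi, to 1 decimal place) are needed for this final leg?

276°, 10.2 nmi

Leg 1 (247°, 15 nmi): east 15 sin 247° = -13.81, north 15 cos 247° = -5.86
Leg 2 (N6°W, 29 nmi): east 29 sin 354° = -3.03, north 29 cos 354° = 28.84
Current position: (-16.84, 22.98). Target: (-27, 24). Remaining: Δeast = -10.16, Δnorth = 1.02.
Bearing = atan2(-10.16, 1.02) mod 360° = 275.73°; distance = √((-10.16)² + (1.02)²) = 10.212 nmi.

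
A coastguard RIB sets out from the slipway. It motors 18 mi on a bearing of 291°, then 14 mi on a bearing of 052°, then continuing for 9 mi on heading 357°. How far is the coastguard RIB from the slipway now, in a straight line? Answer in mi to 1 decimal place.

24.9 mi

Leg 1 (291°, 18 mi): east 18 sin 291° = -16.80, north 18 cos 291° = 6.45
Leg 2 (052°, 14 mi): east 14 sin 52° = 11.03, north 14 cos 52° = 8.62
Leg 3 (357°, 9 mi): east 9 sin 357° = -0.47, north 9 cos 357° = 8.99
Net: -6.24 east, 24.06 north. Distance = √((-6.24)² + (24.06)²) = 24.854 mi.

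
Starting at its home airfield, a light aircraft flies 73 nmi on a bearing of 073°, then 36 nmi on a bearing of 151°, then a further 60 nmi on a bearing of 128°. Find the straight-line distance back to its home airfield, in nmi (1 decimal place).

Leg 1 (073°, 73 nmi): east 73 sin 73° = 69.81, north 73 cos 73° = 21.34
Leg 2 (151°, 36 nmi): east 36 sin 151° = 17.45, north 36 cos 151° = -31.49
Leg 3 (128°, 60 nmi): east 60 sin 128° = 47.28, north 60 cos 128° = -36.94
Net: 134.54 east, -47.08 north. Distance = √((134.54)² + (-47.08)²) = 142.544 nmi.

142.5 nmi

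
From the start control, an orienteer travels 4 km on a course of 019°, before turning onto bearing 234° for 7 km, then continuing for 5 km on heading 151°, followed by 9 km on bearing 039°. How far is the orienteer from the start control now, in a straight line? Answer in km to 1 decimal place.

4.4 km

Leg 1 (019°, 4 km): east 4 sin 19° = 1.30, north 4 cos 19° = 3.78
Leg 2 (234°, 7 km): east 7 sin 234° = -5.66, north 7 cos 234° = -4.11
Leg 3 (151°, 5 km): east 5 sin 151° = 2.42, north 5 cos 151° = -4.37
Leg 4 (039°, 9 km): east 9 sin 39° = 5.66, north 9 cos 39° = 6.99
Net: 3.73 east, 2.29 north. Distance = √((3.73)² + (2.29)²) = 4.374 km.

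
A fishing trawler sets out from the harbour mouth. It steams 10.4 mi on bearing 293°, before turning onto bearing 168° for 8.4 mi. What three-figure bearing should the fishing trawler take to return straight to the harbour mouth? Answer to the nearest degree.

Leg 1 (293°, 10.4 mi): east 10.4 sin 293° = -9.57, north 10.4 cos 293° = 4.06
Leg 2 (168°, 8.4 mi): east 8.4 sin 168° = 1.75, north 8.4 cos 168° = -8.22
Net displacement: -7.83 east, -4.15 north. Direction back to start is (7.83, 4.15): bearing = atan2(7.83, 4.15) mod 360° = 62.05° ≈ 062°.

062°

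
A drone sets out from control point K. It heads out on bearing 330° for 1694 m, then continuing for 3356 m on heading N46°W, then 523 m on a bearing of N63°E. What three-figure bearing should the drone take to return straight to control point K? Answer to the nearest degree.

Leg 1 (330°, 1694 m): east 1694 sin 330° = -847.00, north 1694 cos 330° = 1467.05
Leg 2 (N46°W, 3356 m): east 3356 sin 314° = -2414.10, north 3356 cos 314° = 2331.27
Leg 3 (N63°E, 523 m): east 523 sin 63° = 466.00, north 523 cos 63° = 237.44
Net displacement: -2795.11 east, 4035.76 north. Direction back to start is (2795.11, -4035.76): bearing = atan2(2795.11, -4035.76) mod 360° = 145.29° ≈ 145°.

145°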